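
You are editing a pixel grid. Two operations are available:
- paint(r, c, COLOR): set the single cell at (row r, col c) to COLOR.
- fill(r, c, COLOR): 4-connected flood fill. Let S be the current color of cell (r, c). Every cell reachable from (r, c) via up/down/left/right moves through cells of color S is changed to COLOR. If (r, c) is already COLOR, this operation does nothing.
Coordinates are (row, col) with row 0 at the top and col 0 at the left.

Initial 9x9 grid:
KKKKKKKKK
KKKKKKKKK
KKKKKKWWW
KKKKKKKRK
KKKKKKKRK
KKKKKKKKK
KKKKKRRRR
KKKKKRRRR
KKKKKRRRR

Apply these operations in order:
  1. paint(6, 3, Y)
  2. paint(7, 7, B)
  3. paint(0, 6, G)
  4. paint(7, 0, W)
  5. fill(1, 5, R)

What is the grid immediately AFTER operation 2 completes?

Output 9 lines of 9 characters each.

Answer: KKKKKKKKK
KKKKKKKKK
KKKKKKWWW
KKKKKKKRK
KKKKKKKRK
KKKKKKKKK
KKKYKRRRR
KKKKKRRBR
KKKKKRRRR

Derivation:
After op 1 paint(6,3,Y):
KKKKKKKKK
KKKKKKKKK
KKKKKKWWW
KKKKKKKRK
KKKKKKKRK
KKKKKKKKK
KKKYKRRRR
KKKKKRRRR
KKKKKRRRR
After op 2 paint(7,7,B):
KKKKKKKKK
KKKKKKKKK
KKKKKKWWW
KKKKKKKRK
KKKKKKKRK
KKKKKKKKK
KKKYKRRRR
KKKKKRRBR
KKKKKRRRR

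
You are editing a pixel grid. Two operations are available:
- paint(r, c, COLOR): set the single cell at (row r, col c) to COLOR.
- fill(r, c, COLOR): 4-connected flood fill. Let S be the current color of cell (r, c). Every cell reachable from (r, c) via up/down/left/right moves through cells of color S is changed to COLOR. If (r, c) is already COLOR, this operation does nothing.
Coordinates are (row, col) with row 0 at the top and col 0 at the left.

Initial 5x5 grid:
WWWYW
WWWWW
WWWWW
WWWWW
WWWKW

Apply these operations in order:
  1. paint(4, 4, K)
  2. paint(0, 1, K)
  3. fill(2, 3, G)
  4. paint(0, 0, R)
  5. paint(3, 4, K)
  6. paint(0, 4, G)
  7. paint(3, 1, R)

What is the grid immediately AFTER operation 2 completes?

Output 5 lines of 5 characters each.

Answer: WKWYW
WWWWW
WWWWW
WWWWW
WWWKK

Derivation:
After op 1 paint(4,4,K):
WWWYW
WWWWW
WWWWW
WWWWW
WWWKK
After op 2 paint(0,1,K):
WKWYW
WWWWW
WWWWW
WWWWW
WWWKK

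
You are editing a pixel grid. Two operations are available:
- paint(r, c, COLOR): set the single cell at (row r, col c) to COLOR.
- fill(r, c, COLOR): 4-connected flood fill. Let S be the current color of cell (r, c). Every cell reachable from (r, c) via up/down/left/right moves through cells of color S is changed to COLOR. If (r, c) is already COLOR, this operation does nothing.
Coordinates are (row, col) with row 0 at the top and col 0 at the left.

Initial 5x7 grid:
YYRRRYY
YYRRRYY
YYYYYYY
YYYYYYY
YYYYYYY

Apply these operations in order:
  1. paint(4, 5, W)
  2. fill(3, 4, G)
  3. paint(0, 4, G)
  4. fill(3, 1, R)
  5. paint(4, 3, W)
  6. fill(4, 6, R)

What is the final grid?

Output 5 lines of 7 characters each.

Answer: RRRRRRR
RRRRRRR
RRRRRRR
RRRRRRR
RRRWRWR

Derivation:
After op 1 paint(4,5,W):
YYRRRYY
YYRRRYY
YYYYYYY
YYYYYYY
YYYYYWY
After op 2 fill(3,4,G) [28 cells changed]:
GGRRRGG
GGRRRGG
GGGGGGG
GGGGGGG
GGGGGWG
After op 3 paint(0,4,G):
GGRRGGG
GGRRRGG
GGGGGGG
GGGGGGG
GGGGGWG
After op 4 fill(3,1,R) [29 cells changed]:
RRRRRRR
RRRRRRR
RRRRRRR
RRRRRRR
RRRRRWR
After op 5 paint(4,3,W):
RRRRRRR
RRRRRRR
RRRRRRR
RRRRRRR
RRRWRWR
After op 6 fill(4,6,R) [0 cells changed]:
RRRRRRR
RRRRRRR
RRRRRRR
RRRRRRR
RRRWRWR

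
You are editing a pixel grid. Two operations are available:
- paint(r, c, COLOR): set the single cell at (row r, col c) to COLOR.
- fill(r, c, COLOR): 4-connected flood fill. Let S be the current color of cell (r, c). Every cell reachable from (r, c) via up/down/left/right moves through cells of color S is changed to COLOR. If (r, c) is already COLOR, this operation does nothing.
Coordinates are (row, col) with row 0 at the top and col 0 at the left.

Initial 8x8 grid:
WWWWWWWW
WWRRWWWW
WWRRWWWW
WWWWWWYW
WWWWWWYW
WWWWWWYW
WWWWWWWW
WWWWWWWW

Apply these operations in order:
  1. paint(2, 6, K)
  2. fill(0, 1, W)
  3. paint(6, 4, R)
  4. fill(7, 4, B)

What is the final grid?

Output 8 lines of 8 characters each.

After op 1 paint(2,6,K):
WWWWWWWW
WWRRWWWW
WWRRWWKW
WWWWWWYW
WWWWWWYW
WWWWWWYW
WWWWWWWW
WWWWWWWW
After op 2 fill(0,1,W) [0 cells changed]:
WWWWWWWW
WWRRWWWW
WWRRWWKW
WWWWWWYW
WWWWWWYW
WWWWWWYW
WWWWWWWW
WWWWWWWW
After op 3 paint(6,4,R):
WWWWWWWW
WWRRWWWW
WWRRWWKW
WWWWWWYW
WWWWWWYW
WWWWWWYW
WWWWRWWW
WWWWWWWW
After op 4 fill(7,4,B) [55 cells changed]:
BBBBBBBB
BBRRBBBB
BBRRBBKB
BBBBBBYB
BBBBBBYB
BBBBBBYB
BBBBRBBB
BBBBBBBB

Answer: BBBBBBBB
BBRRBBBB
BBRRBBKB
BBBBBBYB
BBBBBBYB
BBBBBBYB
BBBBRBBB
BBBBBBBB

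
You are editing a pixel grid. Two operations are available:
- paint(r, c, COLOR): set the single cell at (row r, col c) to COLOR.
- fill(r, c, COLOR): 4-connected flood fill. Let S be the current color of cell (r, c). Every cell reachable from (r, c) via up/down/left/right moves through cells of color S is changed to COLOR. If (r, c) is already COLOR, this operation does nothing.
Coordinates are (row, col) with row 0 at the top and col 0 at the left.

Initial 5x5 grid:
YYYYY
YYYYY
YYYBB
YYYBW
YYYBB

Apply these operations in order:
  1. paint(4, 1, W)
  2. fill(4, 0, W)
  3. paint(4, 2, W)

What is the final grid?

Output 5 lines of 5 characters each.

After op 1 paint(4,1,W):
YYYYY
YYYYY
YYYBB
YYYBW
YWYBB
After op 2 fill(4,0,W) [18 cells changed]:
WWWWW
WWWWW
WWWBB
WWWBW
WWWBB
After op 3 paint(4,2,W):
WWWWW
WWWWW
WWWBB
WWWBW
WWWBB

Answer: WWWWW
WWWWW
WWWBB
WWWBW
WWWBB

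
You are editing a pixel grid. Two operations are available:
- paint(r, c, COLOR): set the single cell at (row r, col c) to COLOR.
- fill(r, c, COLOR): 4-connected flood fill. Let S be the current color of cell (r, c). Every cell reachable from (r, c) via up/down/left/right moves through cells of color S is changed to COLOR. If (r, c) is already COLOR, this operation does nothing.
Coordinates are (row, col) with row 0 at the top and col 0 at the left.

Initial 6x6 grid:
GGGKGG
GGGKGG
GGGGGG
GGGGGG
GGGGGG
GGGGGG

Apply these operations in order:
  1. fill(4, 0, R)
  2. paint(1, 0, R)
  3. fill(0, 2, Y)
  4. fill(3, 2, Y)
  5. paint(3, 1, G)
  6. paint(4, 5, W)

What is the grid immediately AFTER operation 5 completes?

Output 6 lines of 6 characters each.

After op 1 fill(4,0,R) [34 cells changed]:
RRRKRR
RRRKRR
RRRRRR
RRRRRR
RRRRRR
RRRRRR
After op 2 paint(1,0,R):
RRRKRR
RRRKRR
RRRRRR
RRRRRR
RRRRRR
RRRRRR
After op 3 fill(0,2,Y) [34 cells changed]:
YYYKYY
YYYKYY
YYYYYY
YYYYYY
YYYYYY
YYYYYY
After op 4 fill(3,2,Y) [0 cells changed]:
YYYKYY
YYYKYY
YYYYYY
YYYYYY
YYYYYY
YYYYYY
After op 5 paint(3,1,G):
YYYKYY
YYYKYY
YYYYYY
YGYYYY
YYYYYY
YYYYYY

Answer: YYYKYY
YYYKYY
YYYYYY
YGYYYY
YYYYYY
YYYYYY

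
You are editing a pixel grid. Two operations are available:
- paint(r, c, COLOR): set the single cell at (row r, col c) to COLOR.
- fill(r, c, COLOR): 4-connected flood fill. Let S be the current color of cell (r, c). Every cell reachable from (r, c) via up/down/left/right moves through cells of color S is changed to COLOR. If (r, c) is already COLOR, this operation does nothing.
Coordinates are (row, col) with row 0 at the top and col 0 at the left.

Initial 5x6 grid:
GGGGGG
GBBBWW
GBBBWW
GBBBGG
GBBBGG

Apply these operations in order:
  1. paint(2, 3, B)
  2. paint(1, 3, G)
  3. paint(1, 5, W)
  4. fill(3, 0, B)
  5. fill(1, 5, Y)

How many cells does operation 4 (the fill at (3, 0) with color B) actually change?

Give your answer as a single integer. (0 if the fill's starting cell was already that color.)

After op 1 paint(2,3,B):
GGGGGG
GBBBWW
GBBBWW
GBBBGG
GBBBGG
After op 2 paint(1,3,G):
GGGGGG
GBBGWW
GBBBWW
GBBBGG
GBBBGG
After op 3 paint(1,5,W):
GGGGGG
GBBGWW
GBBBWW
GBBBGG
GBBBGG
After op 4 fill(3,0,B) [11 cells changed]:
BBBBBB
BBBBWW
BBBBWW
BBBBGG
BBBBGG

Answer: 11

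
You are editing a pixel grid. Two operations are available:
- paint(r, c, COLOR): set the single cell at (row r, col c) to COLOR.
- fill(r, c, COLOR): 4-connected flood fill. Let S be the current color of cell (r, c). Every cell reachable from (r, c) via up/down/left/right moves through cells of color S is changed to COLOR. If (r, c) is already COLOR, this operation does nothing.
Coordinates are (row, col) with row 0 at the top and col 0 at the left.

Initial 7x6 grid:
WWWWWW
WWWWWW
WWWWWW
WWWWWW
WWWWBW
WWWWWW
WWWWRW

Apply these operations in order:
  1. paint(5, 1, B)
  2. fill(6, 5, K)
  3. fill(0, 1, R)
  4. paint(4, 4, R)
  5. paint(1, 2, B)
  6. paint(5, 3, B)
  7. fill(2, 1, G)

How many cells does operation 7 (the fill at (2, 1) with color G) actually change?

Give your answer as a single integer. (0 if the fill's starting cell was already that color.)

After op 1 paint(5,1,B):
WWWWWW
WWWWWW
WWWWWW
WWWWWW
WWWWBW
WBWWWW
WWWWRW
After op 2 fill(6,5,K) [39 cells changed]:
KKKKKK
KKKKKK
KKKKKK
KKKKKK
KKKKBK
KBKKKK
KKKKRK
After op 3 fill(0,1,R) [39 cells changed]:
RRRRRR
RRRRRR
RRRRRR
RRRRRR
RRRRBR
RBRRRR
RRRRRR
After op 4 paint(4,4,R):
RRRRRR
RRRRRR
RRRRRR
RRRRRR
RRRRRR
RBRRRR
RRRRRR
After op 5 paint(1,2,B):
RRRRRR
RRBRRR
RRRRRR
RRRRRR
RRRRRR
RBRRRR
RRRRRR
After op 6 paint(5,3,B):
RRRRRR
RRBRRR
RRRRRR
RRRRRR
RRRRRR
RBRBRR
RRRRRR
After op 7 fill(2,1,G) [39 cells changed]:
GGGGGG
GGBGGG
GGGGGG
GGGGGG
GGGGGG
GBGBGG
GGGGGG

Answer: 39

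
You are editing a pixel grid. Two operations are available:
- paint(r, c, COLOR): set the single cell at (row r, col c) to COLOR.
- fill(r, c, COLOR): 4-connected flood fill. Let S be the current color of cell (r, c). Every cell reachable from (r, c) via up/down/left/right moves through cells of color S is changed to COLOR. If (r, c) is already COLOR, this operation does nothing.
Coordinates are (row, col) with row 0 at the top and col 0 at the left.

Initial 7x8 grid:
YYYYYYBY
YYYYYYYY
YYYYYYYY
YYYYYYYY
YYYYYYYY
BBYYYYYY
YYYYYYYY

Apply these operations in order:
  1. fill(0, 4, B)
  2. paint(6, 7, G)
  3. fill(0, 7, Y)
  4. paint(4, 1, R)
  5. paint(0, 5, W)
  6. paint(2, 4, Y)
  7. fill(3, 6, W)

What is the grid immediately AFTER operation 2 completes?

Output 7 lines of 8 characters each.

After op 1 fill(0,4,B) [53 cells changed]:
BBBBBBBB
BBBBBBBB
BBBBBBBB
BBBBBBBB
BBBBBBBB
BBBBBBBB
BBBBBBBB
After op 2 paint(6,7,G):
BBBBBBBB
BBBBBBBB
BBBBBBBB
BBBBBBBB
BBBBBBBB
BBBBBBBB
BBBBBBBG

Answer: BBBBBBBB
BBBBBBBB
BBBBBBBB
BBBBBBBB
BBBBBBBB
BBBBBBBB
BBBBBBBG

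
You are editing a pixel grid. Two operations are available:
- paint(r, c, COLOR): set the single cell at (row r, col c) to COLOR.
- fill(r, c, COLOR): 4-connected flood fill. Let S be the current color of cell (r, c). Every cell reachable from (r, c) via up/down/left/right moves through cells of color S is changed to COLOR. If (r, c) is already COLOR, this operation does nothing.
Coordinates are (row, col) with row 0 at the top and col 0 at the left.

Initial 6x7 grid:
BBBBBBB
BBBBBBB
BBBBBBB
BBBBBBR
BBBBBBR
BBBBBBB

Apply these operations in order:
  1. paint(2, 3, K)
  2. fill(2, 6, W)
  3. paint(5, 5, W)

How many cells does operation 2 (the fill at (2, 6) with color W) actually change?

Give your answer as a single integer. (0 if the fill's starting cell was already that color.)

After op 1 paint(2,3,K):
BBBBBBB
BBBBBBB
BBBKBBB
BBBBBBR
BBBBBBR
BBBBBBB
After op 2 fill(2,6,W) [39 cells changed]:
WWWWWWW
WWWWWWW
WWWKWWW
WWWWWWR
WWWWWWR
WWWWWWW

Answer: 39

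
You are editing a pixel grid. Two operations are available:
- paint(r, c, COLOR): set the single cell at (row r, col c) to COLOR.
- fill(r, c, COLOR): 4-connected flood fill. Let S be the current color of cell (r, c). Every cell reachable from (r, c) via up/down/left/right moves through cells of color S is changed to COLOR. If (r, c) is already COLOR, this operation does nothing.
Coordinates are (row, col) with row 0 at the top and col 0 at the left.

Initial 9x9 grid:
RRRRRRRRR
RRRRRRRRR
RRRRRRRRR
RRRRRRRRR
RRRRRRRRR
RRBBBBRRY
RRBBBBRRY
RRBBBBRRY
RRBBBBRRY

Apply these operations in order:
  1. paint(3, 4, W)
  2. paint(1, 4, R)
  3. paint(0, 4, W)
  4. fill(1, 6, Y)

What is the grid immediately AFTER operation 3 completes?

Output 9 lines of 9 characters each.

After op 1 paint(3,4,W):
RRRRRRRRR
RRRRRRRRR
RRRRRRRRR
RRRRWRRRR
RRRRRRRRR
RRBBBBRRY
RRBBBBRRY
RRBBBBRRY
RRBBBBRRY
After op 2 paint(1,4,R):
RRRRRRRRR
RRRRRRRRR
RRRRRRRRR
RRRRWRRRR
RRRRRRRRR
RRBBBBRRY
RRBBBBRRY
RRBBBBRRY
RRBBBBRRY
After op 3 paint(0,4,W):
RRRRWRRRR
RRRRRRRRR
RRRRRRRRR
RRRRWRRRR
RRRRRRRRR
RRBBBBRRY
RRBBBBRRY
RRBBBBRRY
RRBBBBRRY

Answer: RRRRWRRRR
RRRRRRRRR
RRRRRRRRR
RRRRWRRRR
RRRRRRRRR
RRBBBBRRY
RRBBBBRRY
RRBBBBRRY
RRBBBBRRY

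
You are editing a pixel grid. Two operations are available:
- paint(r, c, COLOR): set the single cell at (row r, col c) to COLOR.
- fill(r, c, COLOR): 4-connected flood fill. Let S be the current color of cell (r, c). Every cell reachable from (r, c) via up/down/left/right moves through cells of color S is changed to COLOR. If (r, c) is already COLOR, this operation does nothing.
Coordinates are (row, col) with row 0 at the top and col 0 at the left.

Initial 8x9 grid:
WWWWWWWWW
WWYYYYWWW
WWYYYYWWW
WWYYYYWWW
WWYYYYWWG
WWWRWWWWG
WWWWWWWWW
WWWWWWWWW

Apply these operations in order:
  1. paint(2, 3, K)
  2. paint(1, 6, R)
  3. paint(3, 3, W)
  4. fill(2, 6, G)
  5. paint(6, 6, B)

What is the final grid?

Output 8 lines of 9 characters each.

After op 1 paint(2,3,K):
WWWWWWWWW
WWYYYYWWW
WWYKYYWWW
WWYYYYWWW
WWYYYYWWG
WWWRWWWWG
WWWWWWWWW
WWWWWWWWW
After op 2 paint(1,6,R):
WWWWWWWWW
WWYYYYRWW
WWYKYYWWW
WWYYYYWWW
WWYYYYWWG
WWWRWWWWG
WWWWWWWWW
WWWWWWWWW
After op 3 paint(3,3,W):
WWWWWWWWW
WWYYYYRWW
WWYKYYWWW
WWYWYYWWW
WWYYYYWWG
WWWRWWWWG
WWWWWWWWW
WWWWWWWWW
After op 4 fill(2,6,G) [52 cells changed]:
GGGGGGGGG
GGYYYYRGG
GGYKYYGGG
GGYWYYGGG
GGYYYYGGG
GGGRGGGGG
GGGGGGGGG
GGGGGGGGG
After op 5 paint(6,6,B):
GGGGGGGGG
GGYYYYRGG
GGYKYYGGG
GGYWYYGGG
GGYYYYGGG
GGGRGGGGG
GGGGGGBGG
GGGGGGGGG

Answer: GGGGGGGGG
GGYYYYRGG
GGYKYYGGG
GGYWYYGGG
GGYYYYGGG
GGGRGGGGG
GGGGGGBGG
GGGGGGGGG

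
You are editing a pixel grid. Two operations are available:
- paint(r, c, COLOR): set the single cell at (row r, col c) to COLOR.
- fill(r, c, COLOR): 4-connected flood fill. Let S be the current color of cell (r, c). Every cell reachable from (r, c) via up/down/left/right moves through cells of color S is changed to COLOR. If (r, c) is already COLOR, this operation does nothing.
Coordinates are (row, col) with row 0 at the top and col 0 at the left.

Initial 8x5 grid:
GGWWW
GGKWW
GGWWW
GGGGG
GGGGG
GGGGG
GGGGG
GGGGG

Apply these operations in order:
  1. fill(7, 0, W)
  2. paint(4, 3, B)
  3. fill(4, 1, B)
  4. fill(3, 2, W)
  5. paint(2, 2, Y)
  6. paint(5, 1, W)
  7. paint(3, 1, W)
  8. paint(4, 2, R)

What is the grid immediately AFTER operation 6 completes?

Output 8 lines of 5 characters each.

Answer: WWWWW
WWKWW
WWYWW
WWWWW
WWWWW
WWWWW
WWWWW
WWWWW

Derivation:
After op 1 fill(7,0,W) [31 cells changed]:
WWWWW
WWKWW
WWWWW
WWWWW
WWWWW
WWWWW
WWWWW
WWWWW
After op 2 paint(4,3,B):
WWWWW
WWKWW
WWWWW
WWWWW
WWWBW
WWWWW
WWWWW
WWWWW
After op 3 fill(4,1,B) [38 cells changed]:
BBBBB
BBKBB
BBBBB
BBBBB
BBBBB
BBBBB
BBBBB
BBBBB
After op 4 fill(3,2,W) [39 cells changed]:
WWWWW
WWKWW
WWWWW
WWWWW
WWWWW
WWWWW
WWWWW
WWWWW
After op 5 paint(2,2,Y):
WWWWW
WWKWW
WWYWW
WWWWW
WWWWW
WWWWW
WWWWW
WWWWW
After op 6 paint(5,1,W):
WWWWW
WWKWW
WWYWW
WWWWW
WWWWW
WWWWW
WWWWW
WWWWW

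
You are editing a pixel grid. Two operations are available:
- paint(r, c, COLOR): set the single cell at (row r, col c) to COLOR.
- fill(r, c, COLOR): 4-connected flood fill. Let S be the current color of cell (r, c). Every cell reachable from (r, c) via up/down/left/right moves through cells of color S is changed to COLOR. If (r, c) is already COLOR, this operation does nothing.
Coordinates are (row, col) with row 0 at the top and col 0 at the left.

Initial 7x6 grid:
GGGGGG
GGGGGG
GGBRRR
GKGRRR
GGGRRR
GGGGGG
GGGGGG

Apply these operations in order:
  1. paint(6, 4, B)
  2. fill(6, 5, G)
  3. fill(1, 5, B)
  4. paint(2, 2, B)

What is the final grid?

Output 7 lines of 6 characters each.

After op 1 paint(6,4,B):
GGGGGG
GGGGGG
GGBRRR
GKGRRR
GGGRRR
GGGGGG
GGGGBG
After op 2 fill(6,5,G) [0 cells changed]:
GGGGGG
GGGGGG
GGBRRR
GKGRRR
GGGRRR
GGGGGG
GGGGBG
After op 3 fill(1,5,B) [30 cells changed]:
BBBBBB
BBBBBB
BBBRRR
BKBRRR
BBBRRR
BBBBBB
BBBBBB
After op 4 paint(2,2,B):
BBBBBB
BBBBBB
BBBRRR
BKBRRR
BBBRRR
BBBBBB
BBBBBB

Answer: BBBBBB
BBBBBB
BBBRRR
BKBRRR
BBBRRR
BBBBBB
BBBBBB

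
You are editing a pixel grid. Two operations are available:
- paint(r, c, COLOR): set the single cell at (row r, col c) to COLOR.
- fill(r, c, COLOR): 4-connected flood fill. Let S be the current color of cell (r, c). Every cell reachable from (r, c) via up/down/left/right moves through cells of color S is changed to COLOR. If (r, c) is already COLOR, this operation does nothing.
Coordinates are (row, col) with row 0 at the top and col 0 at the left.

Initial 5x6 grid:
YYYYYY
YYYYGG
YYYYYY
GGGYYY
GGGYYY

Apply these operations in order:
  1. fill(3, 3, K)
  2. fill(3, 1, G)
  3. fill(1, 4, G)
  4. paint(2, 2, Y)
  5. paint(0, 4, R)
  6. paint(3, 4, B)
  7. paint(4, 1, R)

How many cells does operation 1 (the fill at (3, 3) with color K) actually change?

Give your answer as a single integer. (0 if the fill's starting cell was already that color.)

Answer: 22

Derivation:
After op 1 fill(3,3,K) [22 cells changed]:
KKKKKK
KKKKGG
KKKKKK
GGGKKK
GGGKKK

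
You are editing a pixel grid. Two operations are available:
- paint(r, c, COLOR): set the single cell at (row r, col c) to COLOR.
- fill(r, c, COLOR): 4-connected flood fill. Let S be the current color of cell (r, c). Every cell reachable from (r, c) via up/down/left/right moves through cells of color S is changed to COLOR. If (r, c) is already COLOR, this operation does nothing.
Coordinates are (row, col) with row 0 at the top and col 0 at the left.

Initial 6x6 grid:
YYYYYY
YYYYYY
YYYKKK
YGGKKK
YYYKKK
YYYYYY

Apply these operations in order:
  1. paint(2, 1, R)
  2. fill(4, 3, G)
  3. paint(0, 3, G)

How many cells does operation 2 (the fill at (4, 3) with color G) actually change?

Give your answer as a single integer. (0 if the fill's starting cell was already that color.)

Answer: 9

Derivation:
After op 1 paint(2,1,R):
YYYYYY
YYYYYY
YRYKKK
YGGKKK
YYYKKK
YYYYYY
After op 2 fill(4,3,G) [9 cells changed]:
YYYYYY
YYYYYY
YRYGGG
YGGGGG
YYYGGG
YYYYYY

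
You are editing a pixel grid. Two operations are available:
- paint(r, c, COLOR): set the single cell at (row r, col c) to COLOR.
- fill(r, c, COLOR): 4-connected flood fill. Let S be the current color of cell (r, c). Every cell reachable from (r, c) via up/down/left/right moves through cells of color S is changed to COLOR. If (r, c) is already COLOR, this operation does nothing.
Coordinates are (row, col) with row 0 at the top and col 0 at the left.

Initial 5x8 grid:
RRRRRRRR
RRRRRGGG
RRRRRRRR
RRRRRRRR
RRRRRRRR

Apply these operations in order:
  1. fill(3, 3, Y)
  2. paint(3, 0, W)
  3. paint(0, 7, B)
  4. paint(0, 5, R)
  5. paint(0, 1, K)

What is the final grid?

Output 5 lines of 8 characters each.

After op 1 fill(3,3,Y) [37 cells changed]:
YYYYYYYY
YYYYYGGG
YYYYYYYY
YYYYYYYY
YYYYYYYY
After op 2 paint(3,0,W):
YYYYYYYY
YYYYYGGG
YYYYYYYY
WYYYYYYY
YYYYYYYY
After op 3 paint(0,7,B):
YYYYYYYB
YYYYYGGG
YYYYYYYY
WYYYYYYY
YYYYYYYY
After op 4 paint(0,5,R):
YYYYYRYB
YYYYYGGG
YYYYYYYY
WYYYYYYY
YYYYYYYY
After op 5 paint(0,1,K):
YKYYYRYB
YYYYYGGG
YYYYYYYY
WYYYYYYY
YYYYYYYY

Answer: YKYYYRYB
YYYYYGGG
YYYYYYYY
WYYYYYYY
YYYYYYYY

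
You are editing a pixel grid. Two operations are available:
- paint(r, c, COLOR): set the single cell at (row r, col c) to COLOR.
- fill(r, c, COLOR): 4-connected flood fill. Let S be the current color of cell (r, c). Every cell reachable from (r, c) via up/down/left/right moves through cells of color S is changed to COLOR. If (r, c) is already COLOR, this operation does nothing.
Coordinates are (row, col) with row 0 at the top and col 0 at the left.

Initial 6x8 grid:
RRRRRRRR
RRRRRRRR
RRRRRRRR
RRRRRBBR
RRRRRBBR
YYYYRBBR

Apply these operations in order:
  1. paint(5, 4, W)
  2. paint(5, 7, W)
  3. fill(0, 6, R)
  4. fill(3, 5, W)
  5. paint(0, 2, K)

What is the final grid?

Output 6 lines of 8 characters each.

Answer: RRKRRRRR
RRRRRRRR
RRRRRRRR
RRRRRWWR
RRRRRWWR
YYYYWWWW

Derivation:
After op 1 paint(5,4,W):
RRRRRRRR
RRRRRRRR
RRRRRRRR
RRRRRBBR
RRRRRBBR
YYYYWBBR
After op 2 paint(5,7,W):
RRRRRRRR
RRRRRRRR
RRRRRRRR
RRRRRBBR
RRRRRBBR
YYYYWBBW
After op 3 fill(0,6,R) [0 cells changed]:
RRRRRRRR
RRRRRRRR
RRRRRRRR
RRRRRBBR
RRRRRBBR
YYYYWBBW
After op 4 fill(3,5,W) [6 cells changed]:
RRRRRRRR
RRRRRRRR
RRRRRRRR
RRRRRWWR
RRRRRWWR
YYYYWWWW
After op 5 paint(0,2,K):
RRKRRRRR
RRRRRRRR
RRRRRRRR
RRRRRWWR
RRRRRWWR
YYYYWWWW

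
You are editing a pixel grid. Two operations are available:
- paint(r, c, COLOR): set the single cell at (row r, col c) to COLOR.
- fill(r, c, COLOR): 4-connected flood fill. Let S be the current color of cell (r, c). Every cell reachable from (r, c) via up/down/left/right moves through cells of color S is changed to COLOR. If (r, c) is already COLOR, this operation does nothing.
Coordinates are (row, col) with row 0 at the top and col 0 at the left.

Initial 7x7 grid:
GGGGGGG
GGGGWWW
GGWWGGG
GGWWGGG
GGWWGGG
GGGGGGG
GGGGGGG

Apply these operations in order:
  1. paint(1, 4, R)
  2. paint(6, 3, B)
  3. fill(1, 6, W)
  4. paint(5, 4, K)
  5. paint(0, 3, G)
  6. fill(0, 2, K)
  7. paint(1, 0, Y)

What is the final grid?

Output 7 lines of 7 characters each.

Answer: KKKKKKK
YKKKRWW
KKWWGGG
KKWWGGG
KKWWGGG
KKKKKGG
KKKBGGG

Derivation:
After op 1 paint(1,4,R):
GGGGGGG
GGGGRWW
GGWWGGG
GGWWGGG
GGWWGGG
GGGGGGG
GGGGGGG
After op 2 paint(6,3,B):
GGGGGGG
GGGGRWW
GGWWGGG
GGWWGGG
GGWWGGG
GGGGGGG
GGGBGGG
After op 3 fill(1,6,W) [0 cells changed]:
GGGGGGG
GGGGRWW
GGWWGGG
GGWWGGG
GGWWGGG
GGGGGGG
GGGBGGG
After op 4 paint(5,4,K):
GGGGGGG
GGGGRWW
GGWWGGG
GGWWGGG
GGWWGGG
GGGGKGG
GGGBGGG
After op 5 paint(0,3,G):
GGGGGGG
GGGGRWW
GGWWGGG
GGWWGGG
GGWWGGG
GGGGKGG
GGGBGGG
After op 6 fill(0,2,K) [24 cells changed]:
KKKKKKK
KKKKRWW
KKWWGGG
KKWWGGG
KKWWGGG
KKKKKGG
KKKBGGG
After op 7 paint(1,0,Y):
KKKKKKK
YKKKRWW
KKWWGGG
KKWWGGG
KKWWGGG
KKKKKGG
KKKBGGG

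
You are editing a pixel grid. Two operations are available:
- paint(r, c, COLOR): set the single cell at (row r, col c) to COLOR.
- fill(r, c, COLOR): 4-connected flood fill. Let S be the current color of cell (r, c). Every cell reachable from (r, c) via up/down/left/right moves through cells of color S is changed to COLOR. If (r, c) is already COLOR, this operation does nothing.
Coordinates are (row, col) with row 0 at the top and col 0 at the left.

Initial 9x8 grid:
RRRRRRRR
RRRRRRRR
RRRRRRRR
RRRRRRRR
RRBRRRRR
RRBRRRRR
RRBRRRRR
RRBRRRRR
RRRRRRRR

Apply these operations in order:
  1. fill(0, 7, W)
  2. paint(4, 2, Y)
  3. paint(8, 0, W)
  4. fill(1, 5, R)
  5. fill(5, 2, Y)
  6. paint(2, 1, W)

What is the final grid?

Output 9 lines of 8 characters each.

After op 1 fill(0,7,W) [68 cells changed]:
WWWWWWWW
WWWWWWWW
WWWWWWWW
WWWWWWWW
WWBWWWWW
WWBWWWWW
WWBWWWWW
WWBWWWWW
WWWWWWWW
After op 2 paint(4,2,Y):
WWWWWWWW
WWWWWWWW
WWWWWWWW
WWWWWWWW
WWYWWWWW
WWBWWWWW
WWBWWWWW
WWBWWWWW
WWWWWWWW
After op 3 paint(8,0,W):
WWWWWWWW
WWWWWWWW
WWWWWWWW
WWWWWWWW
WWYWWWWW
WWBWWWWW
WWBWWWWW
WWBWWWWW
WWWWWWWW
After op 4 fill(1,5,R) [68 cells changed]:
RRRRRRRR
RRRRRRRR
RRRRRRRR
RRRRRRRR
RRYRRRRR
RRBRRRRR
RRBRRRRR
RRBRRRRR
RRRRRRRR
After op 5 fill(5,2,Y) [3 cells changed]:
RRRRRRRR
RRRRRRRR
RRRRRRRR
RRRRRRRR
RRYRRRRR
RRYRRRRR
RRYRRRRR
RRYRRRRR
RRRRRRRR
After op 6 paint(2,1,W):
RRRRRRRR
RRRRRRRR
RWRRRRRR
RRRRRRRR
RRYRRRRR
RRYRRRRR
RRYRRRRR
RRYRRRRR
RRRRRRRR

Answer: RRRRRRRR
RRRRRRRR
RWRRRRRR
RRRRRRRR
RRYRRRRR
RRYRRRRR
RRYRRRRR
RRYRRRRR
RRRRRRRR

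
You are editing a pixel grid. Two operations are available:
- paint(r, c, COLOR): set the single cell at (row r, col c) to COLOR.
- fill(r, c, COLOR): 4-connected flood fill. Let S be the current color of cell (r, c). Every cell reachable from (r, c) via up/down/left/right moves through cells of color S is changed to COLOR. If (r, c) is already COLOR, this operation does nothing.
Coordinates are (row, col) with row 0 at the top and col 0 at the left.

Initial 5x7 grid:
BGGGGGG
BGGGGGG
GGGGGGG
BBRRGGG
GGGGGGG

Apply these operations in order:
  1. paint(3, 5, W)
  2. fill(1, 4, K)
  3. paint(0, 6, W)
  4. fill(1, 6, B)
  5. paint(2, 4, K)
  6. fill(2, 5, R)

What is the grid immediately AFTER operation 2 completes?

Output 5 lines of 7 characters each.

After op 1 paint(3,5,W):
BGGGGGG
BGGGGGG
GGGGGGG
BBRRGWG
GGGGGGG
After op 2 fill(1,4,K) [28 cells changed]:
BKKKKKK
BKKKKKK
KKKKKKK
BBRRKWK
KKKKKKK

Answer: BKKKKKK
BKKKKKK
KKKKKKK
BBRRKWK
KKKKKKK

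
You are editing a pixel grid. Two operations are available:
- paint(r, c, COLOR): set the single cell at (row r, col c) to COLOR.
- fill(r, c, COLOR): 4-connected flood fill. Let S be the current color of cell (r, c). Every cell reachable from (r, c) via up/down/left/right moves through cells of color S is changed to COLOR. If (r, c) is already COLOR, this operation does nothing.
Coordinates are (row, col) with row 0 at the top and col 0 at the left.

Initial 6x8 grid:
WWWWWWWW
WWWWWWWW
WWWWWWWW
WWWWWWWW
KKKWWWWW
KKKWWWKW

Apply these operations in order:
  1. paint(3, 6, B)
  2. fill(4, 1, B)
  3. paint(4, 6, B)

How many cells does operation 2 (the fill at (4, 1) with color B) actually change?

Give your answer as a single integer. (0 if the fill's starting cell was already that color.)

After op 1 paint(3,6,B):
WWWWWWWW
WWWWWWWW
WWWWWWWW
WWWWWWBW
KKKWWWWW
KKKWWWKW
After op 2 fill(4,1,B) [6 cells changed]:
WWWWWWWW
WWWWWWWW
WWWWWWWW
WWWWWWBW
BBBWWWWW
BBBWWWKW

Answer: 6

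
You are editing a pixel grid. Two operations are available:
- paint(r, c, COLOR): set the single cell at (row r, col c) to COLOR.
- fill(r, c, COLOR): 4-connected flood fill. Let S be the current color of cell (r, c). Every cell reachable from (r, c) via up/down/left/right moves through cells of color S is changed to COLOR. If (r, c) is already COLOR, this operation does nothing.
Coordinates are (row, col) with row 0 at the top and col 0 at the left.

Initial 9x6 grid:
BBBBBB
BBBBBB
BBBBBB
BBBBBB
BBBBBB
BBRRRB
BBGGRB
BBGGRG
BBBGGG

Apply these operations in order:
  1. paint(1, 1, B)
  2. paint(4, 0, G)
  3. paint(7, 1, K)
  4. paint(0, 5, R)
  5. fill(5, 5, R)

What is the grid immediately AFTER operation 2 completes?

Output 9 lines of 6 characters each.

After op 1 paint(1,1,B):
BBBBBB
BBBBBB
BBBBBB
BBBBBB
BBBBBB
BBRRRB
BBGGRB
BBGGRG
BBBGGG
After op 2 paint(4,0,G):
BBBBBB
BBBBBB
BBBBBB
BBBBBB
GBBBBB
BBRRRB
BBGGRB
BBGGRG
BBBGGG

Answer: BBBBBB
BBBBBB
BBBBBB
BBBBBB
GBBBBB
BBRRRB
BBGGRB
BBGGRG
BBBGGG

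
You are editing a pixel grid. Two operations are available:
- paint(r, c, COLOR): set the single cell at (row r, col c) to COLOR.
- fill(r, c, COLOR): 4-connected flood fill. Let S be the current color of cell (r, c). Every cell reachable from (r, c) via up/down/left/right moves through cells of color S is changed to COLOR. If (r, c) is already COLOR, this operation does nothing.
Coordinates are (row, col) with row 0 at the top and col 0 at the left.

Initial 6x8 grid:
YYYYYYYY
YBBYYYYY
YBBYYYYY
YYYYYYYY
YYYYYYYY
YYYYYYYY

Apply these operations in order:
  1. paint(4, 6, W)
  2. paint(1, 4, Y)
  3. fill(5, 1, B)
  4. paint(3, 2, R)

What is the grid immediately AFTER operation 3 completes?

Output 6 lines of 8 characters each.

After op 1 paint(4,6,W):
YYYYYYYY
YBBYYYYY
YBBYYYYY
YYYYYYYY
YYYYYYWY
YYYYYYYY
After op 2 paint(1,4,Y):
YYYYYYYY
YBBYYYYY
YBBYYYYY
YYYYYYYY
YYYYYYWY
YYYYYYYY
After op 3 fill(5,1,B) [43 cells changed]:
BBBBBBBB
BBBBBBBB
BBBBBBBB
BBBBBBBB
BBBBBBWB
BBBBBBBB

Answer: BBBBBBBB
BBBBBBBB
BBBBBBBB
BBBBBBBB
BBBBBBWB
BBBBBBBB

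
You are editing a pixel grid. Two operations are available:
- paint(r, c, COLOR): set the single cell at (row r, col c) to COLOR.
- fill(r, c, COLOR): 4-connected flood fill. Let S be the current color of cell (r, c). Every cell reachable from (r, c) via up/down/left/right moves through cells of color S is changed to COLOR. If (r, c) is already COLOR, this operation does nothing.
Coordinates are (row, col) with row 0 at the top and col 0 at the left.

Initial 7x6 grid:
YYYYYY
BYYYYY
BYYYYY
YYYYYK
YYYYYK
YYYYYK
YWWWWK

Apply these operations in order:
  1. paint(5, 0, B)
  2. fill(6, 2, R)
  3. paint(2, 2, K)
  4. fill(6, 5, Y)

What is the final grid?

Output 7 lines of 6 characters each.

Answer: YYYYYY
BYYYYY
BYKYYY
YYYYYY
YYYYYY
BYYYYY
YRRRRY

Derivation:
After op 1 paint(5,0,B):
YYYYYY
BYYYYY
BYYYYY
YYYYYK
YYYYYK
BYYYYK
YWWWWK
After op 2 fill(6,2,R) [4 cells changed]:
YYYYYY
BYYYYY
BYYYYY
YYYYYK
YYYYYK
BYYYYK
YRRRRK
After op 3 paint(2,2,K):
YYYYYY
BYYYYY
BYKYYY
YYYYYK
YYYYYK
BYYYYK
YRRRRK
After op 4 fill(6,5,Y) [4 cells changed]:
YYYYYY
BYYYYY
BYKYYY
YYYYYY
YYYYYY
BYYYYY
YRRRRY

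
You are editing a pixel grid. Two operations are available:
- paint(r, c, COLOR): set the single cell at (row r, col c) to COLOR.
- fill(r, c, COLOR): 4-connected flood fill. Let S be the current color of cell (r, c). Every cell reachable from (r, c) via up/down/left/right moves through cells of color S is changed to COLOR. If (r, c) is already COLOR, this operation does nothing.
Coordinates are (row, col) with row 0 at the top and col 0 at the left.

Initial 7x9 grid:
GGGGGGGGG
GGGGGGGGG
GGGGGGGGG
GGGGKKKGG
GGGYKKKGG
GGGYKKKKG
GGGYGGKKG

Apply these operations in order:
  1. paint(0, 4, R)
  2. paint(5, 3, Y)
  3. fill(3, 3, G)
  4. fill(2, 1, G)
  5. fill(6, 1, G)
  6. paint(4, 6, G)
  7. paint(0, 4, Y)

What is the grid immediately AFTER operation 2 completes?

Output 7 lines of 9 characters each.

After op 1 paint(0,4,R):
GGGGRGGGG
GGGGGGGGG
GGGGGGGGG
GGGGKKKGG
GGGYKKKGG
GGGYKKKKG
GGGYGGKKG
After op 2 paint(5,3,Y):
GGGGRGGGG
GGGGGGGGG
GGGGGGGGG
GGGGKKKGG
GGGYKKKGG
GGGYKKKKG
GGGYGGKKG

Answer: GGGGRGGGG
GGGGGGGGG
GGGGGGGGG
GGGGKKKGG
GGGYKKKGG
GGGYKKKKG
GGGYGGKKG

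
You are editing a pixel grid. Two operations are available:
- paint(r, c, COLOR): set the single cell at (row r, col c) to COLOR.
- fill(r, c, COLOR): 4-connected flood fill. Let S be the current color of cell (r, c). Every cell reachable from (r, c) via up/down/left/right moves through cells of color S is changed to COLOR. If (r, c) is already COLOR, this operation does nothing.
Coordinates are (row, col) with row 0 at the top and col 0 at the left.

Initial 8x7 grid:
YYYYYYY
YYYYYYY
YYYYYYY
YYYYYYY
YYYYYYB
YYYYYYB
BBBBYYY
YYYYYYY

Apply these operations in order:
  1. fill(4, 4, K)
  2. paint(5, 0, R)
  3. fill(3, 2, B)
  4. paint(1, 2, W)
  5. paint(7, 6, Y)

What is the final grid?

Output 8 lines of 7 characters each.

After op 1 fill(4,4,K) [50 cells changed]:
KKKKKKK
KKKKKKK
KKKKKKK
KKKKKKK
KKKKKKB
KKKKKKB
BBBBKKK
KKKKKKK
After op 2 paint(5,0,R):
KKKKKKK
KKKKKKK
KKKKKKK
KKKKKKK
KKKKKKB
RKKKKKB
BBBBKKK
KKKKKKK
After op 3 fill(3,2,B) [49 cells changed]:
BBBBBBB
BBBBBBB
BBBBBBB
BBBBBBB
BBBBBBB
RBBBBBB
BBBBBBB
BBBBBBB
After op 4 paint(1,2,W):
BBBBBBB
BBWBBBB
BBBBBBB
BBBBBBB
BBBBBBB
RBBBBBB
BBBBBBB
BBBBBBB
After op 5 paint(7,6,Y):
BBBBBBB
BBWBBBB
BBBBBBB
BBBBBBB
BBBBBBB
RBBBBBB
BBBBBBB
BBBBBBY

Answer: BBBBBBB
BBWBBBB
BBBBBBB
BBBBBBB
BBBBBBB
RBBBBBB
BBBBBBB
BBBBBBY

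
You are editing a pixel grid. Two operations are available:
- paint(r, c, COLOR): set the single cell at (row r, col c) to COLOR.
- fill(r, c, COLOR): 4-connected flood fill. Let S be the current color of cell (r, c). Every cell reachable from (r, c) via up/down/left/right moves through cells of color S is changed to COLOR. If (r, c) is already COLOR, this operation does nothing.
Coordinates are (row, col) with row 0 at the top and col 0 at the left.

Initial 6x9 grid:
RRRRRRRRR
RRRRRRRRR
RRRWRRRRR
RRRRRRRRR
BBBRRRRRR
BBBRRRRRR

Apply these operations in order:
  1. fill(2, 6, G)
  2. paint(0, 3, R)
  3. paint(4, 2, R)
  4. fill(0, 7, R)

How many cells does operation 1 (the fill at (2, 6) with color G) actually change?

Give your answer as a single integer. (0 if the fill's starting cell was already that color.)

Answer: 47

Derivation:
After op 1 fill(2,6,G) [47 cells changed]:
GGGGGGGGG
GGGGGGGGG
GGGWGGGGG
GGGGGGGGG
BBBGGGGGG
BBBGGGGGG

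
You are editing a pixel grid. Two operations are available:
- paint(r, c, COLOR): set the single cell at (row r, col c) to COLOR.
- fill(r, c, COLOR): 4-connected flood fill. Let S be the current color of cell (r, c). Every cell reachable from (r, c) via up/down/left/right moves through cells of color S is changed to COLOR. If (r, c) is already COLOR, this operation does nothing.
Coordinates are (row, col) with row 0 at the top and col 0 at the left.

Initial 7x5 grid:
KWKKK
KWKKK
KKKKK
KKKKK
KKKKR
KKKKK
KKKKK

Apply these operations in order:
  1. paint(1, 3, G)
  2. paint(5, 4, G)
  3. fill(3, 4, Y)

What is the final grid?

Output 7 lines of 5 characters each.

After op 1 paint(1,3,G):
KWKKK
KWKGK
KKKKK
KKKKK
KKKKR
KKKKK
KKKKK
After op 2 paint(5,4,G):
KWKKK
KWKGK
KKKKK
KKKKK
KKKKR
KKKKG
KKKKK
After op 3 fill(3,4,Y) [30 cells changed]:
YWYYY
YWYGY
YYYYY
YYYYY
YYYYR
YYYYG
YYYYY

Answer: YWYYY
YWYGY
YYYYY
YYYYY
YYYYR
YYYYG
YYYYY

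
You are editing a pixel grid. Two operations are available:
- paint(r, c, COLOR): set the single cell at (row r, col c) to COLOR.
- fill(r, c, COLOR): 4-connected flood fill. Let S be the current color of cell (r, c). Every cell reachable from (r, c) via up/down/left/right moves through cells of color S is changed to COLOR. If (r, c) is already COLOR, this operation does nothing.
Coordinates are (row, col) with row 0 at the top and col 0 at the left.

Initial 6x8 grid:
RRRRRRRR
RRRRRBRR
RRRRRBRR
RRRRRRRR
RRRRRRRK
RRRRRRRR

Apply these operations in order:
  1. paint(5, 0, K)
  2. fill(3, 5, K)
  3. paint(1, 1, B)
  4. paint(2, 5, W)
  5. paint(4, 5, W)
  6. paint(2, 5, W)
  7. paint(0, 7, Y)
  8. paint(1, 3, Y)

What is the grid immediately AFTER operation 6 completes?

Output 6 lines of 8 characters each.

Answer: KKKKKKKK
KBKKKBKK
KKKKKWKK
KKKKKKKK
KKKKKWKK
KKKKKKKK

Derivation:
After op 1 paint(5,0,K):
RRRRRRRR
RRRRRBRR
RRRRRBRR
RRRRRRRR
RRRRRRRK
KRRRRRRR
After op 2 fill(3,5,K) [44 cells changed]:
KKKKKKKK
KKKKKBKK
KKKKKBKK
KKKKKKKK
KKKKKKKK
KKKKKKKK
After op 3 paint(1,1,B):
KKKKKKKK
KBKKKBKK
KKKKKBKK
KKKKKKKK
KKKKKKKK
KKKKKKKK
After op 4 paint(2,5,W):
KKKKKKKK
KBKKKBKK
KKKKKWKK
KKKKKKKK
KKKKKKKK
KKKKKKKK
After op 5 paint(4,5,W):
KKKKKKKK
KBKKKBKK
KKKKKWKK
KKKKKKKK
KKKKKWKK
KKKKKKKK
After op 6 paint(2,5,W):
KKKKKKKK
KBKKKBKK
KKKKKWKK
KKKKKKKK
KKKKKWKK
KKKKKKKK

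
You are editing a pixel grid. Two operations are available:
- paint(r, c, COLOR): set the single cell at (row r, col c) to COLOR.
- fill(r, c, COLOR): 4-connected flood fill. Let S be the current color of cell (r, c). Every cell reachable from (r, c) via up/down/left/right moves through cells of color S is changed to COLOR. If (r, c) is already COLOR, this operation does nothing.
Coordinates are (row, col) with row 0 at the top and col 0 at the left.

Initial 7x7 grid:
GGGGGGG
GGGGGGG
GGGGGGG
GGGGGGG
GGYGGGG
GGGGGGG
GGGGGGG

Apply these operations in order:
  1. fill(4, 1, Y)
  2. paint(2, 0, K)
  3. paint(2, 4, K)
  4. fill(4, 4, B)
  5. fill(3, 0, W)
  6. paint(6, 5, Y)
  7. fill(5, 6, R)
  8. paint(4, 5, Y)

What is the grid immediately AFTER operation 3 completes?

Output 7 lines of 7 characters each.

After op 1 fill(4,1,Y) [48 cells changed]:
YYYYYYY
YYYYYYY
YYYYYYY
YYYYYYY
YYYYYYY
YYYYYYY
YYYYYYY
After op 2 paint(2,0,K):
YYYYYYY
YYYYYYY
KYYYYYY
YYYYYYY
YYYYYYY
YYYYYYY
YYYYYYY
After op 3 paint(2,4,K):
YYYYYYY
YYYYYYY
KYYYKYY
YYYYYYY
YYYYYYY
YYYYYYY
YYYYYYY

Answer: YYYYYYY
YYYYYYY
KYYYKYY
YYYYYYY
YYYYYYY
YYYYYYY
YYYYYYY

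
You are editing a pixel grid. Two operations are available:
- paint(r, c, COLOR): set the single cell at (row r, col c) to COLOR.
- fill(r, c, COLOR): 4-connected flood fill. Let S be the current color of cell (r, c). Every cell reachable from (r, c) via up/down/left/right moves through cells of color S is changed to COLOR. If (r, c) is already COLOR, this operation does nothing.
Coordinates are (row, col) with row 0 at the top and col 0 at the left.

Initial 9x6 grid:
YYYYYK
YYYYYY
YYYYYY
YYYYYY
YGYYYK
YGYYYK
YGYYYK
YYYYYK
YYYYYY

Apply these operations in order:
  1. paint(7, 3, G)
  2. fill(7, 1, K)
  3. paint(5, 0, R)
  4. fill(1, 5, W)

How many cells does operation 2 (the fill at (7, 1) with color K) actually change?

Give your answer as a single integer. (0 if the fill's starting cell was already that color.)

Answer: 45

Derivation:
After op 1 paint(7,3,G):
YYYYYK
YYYYYY
YYYYYY
YYYYYY
YGYYYK
YGYYYK
YGYYYK
YYYGYK
YYYYYY
After op 2 fill(7,1,K) [45 cells changed]:
KKKKKK
KKKKKK
KKKKKK
KKKKKK
KGKKKK
KGKKKK
KGKKKK
KKKGKK
KKKKKK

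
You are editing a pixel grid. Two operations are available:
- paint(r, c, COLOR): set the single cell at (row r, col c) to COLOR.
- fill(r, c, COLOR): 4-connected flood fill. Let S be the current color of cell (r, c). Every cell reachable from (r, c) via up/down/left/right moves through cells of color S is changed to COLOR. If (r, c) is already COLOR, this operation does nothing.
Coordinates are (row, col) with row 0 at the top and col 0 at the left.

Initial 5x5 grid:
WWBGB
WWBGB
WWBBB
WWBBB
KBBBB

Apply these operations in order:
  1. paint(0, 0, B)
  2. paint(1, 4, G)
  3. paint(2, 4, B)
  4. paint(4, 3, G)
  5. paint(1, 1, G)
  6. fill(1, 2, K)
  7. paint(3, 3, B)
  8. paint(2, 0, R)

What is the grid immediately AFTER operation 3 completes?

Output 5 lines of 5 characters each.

Answer: BWBGB
WWBGG
WWBBB
WWBBB
KBBBB

Derivation:
After op 1 paint(0,0,B):
BWBGB
WWBGB
WWBBB
WWBBB
KBBBB
After op 2 paint(1,4,G):
BWBGB
WWBGG
WWBBB
WWBBB
KBBBB
After op 3 paint(2,4,B):
BWBGB
WWBGG
WWBBB
WWBBB
KBBBB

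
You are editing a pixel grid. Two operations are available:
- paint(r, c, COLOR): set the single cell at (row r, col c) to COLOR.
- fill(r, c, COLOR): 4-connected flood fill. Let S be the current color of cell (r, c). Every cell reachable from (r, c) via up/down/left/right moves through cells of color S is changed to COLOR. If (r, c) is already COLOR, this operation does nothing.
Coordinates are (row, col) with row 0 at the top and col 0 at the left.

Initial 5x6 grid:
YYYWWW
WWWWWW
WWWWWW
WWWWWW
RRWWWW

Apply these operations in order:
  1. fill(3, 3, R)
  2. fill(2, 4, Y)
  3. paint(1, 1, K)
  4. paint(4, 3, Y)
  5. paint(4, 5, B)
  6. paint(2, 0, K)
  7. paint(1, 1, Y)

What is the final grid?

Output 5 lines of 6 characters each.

Answer: YYYYYY
YYYYYY
KYYYYY
YYYYYY
YYYYYB

Derivation:
After op 1 fill(3,3,R) [25 cells changed]:
YYYRRR
RRRRRR
RRRRRR
RRRRRR
RRRRRR
After op 2 fill(2,4,Y) [27 cells changed]:
YYYYYY
YYYYYY
YYYYYY
YYYYYY
YYYYYY
After op 3 paint(1,1,K):
YYYYYY
YKYYYY
YYYYYY
YYYYYY
YYYYYY
After op 4 paint(4,3,Y):
YYYYYY
YKYYYY
YYYYYY
YYYYYY
YYYYYY
After op 5 paint(4,5,B):
YYYYYY
YKYYYY
YYYYYY
YYYYYY
YYYYYB
After op 6 paint(2,0,K):
YYYYYY
YKYYYY
KYYYYY
YYYYYY
YYYYYB
After op 7 paint(1,1,Y):
YYYYYY
YYYYYY
KYYYYY
YYYYYY
YYYYYB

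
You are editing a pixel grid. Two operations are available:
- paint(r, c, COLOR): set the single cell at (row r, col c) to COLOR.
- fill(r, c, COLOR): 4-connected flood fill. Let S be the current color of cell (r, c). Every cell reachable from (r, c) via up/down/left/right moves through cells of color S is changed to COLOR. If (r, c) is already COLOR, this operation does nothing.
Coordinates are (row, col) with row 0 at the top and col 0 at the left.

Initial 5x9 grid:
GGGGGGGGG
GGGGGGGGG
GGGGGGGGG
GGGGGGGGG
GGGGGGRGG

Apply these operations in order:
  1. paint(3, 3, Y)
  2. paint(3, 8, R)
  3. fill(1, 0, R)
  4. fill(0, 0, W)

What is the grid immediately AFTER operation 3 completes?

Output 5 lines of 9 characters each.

After op 1 paint(3,3,Y):
GGGGGGGGG
GGGGGGGGG
GGGGGGGGG
GGGYGGGGG
GGGGGGRGG
After op 2 paint(3,8,R):
GGGGGGGGG
GGGGGGGGG
GGGGGGGGG
GGGYGGGGR
GGGGGGRGG
After op 3 fill(1,0,R) [42 cells changed]:
RRRRRRRRR
RRRRRRRRR
RRRRRRRRR
RRRYRRRRR
RRRRRRRRR

Answer: RRRRRRRRR
RRRRRRRRR
RRRRRRRRR
RRRYRRRRR
RRRRRRRRR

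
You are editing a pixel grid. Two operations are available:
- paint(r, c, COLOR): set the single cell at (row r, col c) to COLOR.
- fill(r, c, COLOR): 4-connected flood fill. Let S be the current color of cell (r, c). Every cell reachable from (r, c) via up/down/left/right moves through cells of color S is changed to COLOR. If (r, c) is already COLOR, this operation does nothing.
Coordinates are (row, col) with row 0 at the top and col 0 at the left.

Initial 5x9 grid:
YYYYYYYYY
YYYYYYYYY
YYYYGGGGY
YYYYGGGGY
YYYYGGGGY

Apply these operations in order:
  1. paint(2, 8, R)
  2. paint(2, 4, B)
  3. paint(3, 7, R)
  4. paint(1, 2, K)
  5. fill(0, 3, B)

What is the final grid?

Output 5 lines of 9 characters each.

Answer: BBBBBBBBB
BBKBBBBBB
BBBBBGGGR
BBBBGGGRY
BBBBGGGGY

Derivation:
After op 1 paint(2,8,R):
YYYYYYYYY
YYYYYYYYY
YYYYGGGGR
YYYYGGGGY
YYYYGGGGY
After op 2 paint(2,4,B):
YYYYYYYYY
YYYYYYYYY
YYYYBGGGR
YYYYGGGGY
YYYYGGGGY
After op 3 paint(3,7,R):
YYYYYYYYY
YYYYYYYYY
YYYYBGGGR
YYYYGGGRY
YYYYGGGGY
After op 4 paint(1,2,K):
YYYYYYYYY
YYKYYYYYY
YYYYBGGGR
YYYYGGGRY
YYYYGGGGY
After op 5 fill(0,3,B) [29 cells changed]:
BBBBBBBBB
BBKBBBBBB
BBBBBGGGR
BBBBGGGRY
BBBBGGGGY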